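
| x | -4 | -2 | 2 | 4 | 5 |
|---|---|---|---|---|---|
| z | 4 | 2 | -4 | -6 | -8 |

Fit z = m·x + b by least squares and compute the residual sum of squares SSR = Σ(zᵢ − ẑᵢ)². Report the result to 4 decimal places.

SSR = 0.5333

AᵀA·[m, b]ᵀ = Aᵀz reads: 65·m + 5·b = -92;  5·m + 5·b = -12.
(Σx·x = 65, Σx = 5, Σ1 = 5, Σx·z = -92, Σz = -12.)
Determinant 65·5 − 5² = 300.
m = ((-92)·5 − 5·(-12))/300 = -4/3; b = (65·(-12) − 5·(-92))/300 = -16/15.
Residuals: -4/15, 2/5, -4/15, 2/5, -4/15; SSR = 8/15.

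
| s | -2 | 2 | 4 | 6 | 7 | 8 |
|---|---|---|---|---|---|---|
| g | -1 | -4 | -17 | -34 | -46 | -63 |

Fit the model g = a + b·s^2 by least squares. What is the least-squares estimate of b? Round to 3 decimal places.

Forming AᵀA = [[6, 173]; [173, 8081]] and Aᵀg = [-165, -7802]ᵀ gives AᵀA·[a, b]ᵀ = Aᵀg.
Δ = 6·8081 − 173² = 18557.
a = ((-165)·8081 − 173·(-7802))/18557 = 16381/18557; b = (6·(-7802) − 173·(-165))/18557 = -18267/18557.

b = -0.984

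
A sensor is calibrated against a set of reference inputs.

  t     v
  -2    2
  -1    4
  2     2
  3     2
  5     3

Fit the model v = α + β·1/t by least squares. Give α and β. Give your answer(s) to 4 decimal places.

The normal system AᵀA·[α, β]ᵀ = Aᵀv is [[5, -7/15]; [-7/15, 743/450]]·[α, β]ᵀ = [13, -41/15]ᵀ.
Eliminating β: (743/450)·(row 1) − (-7/15)·(row 2) gives (3617/450)·α = (743/450)·13 − (-7/15)·(-41/15) = 1817/90, so α = 9085/3617.
Then β = ((-41/15) − (-7/15)·(9085/3617))/(743/450) = -3420/3617.

α = 2.5118, β = -0.9455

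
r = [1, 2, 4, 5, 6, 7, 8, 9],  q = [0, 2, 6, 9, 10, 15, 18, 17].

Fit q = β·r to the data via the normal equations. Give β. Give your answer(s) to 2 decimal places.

β = 1.94

From the data, Σr·r = 276.
Moment sums: Σr·q = 535.
AᵀA·[β]ᵀ = Aᵀq becomes [[276]]·[β]ᵀ = [535]ᵀ.
Hence β = 535 / 276 ≈ 1.93841.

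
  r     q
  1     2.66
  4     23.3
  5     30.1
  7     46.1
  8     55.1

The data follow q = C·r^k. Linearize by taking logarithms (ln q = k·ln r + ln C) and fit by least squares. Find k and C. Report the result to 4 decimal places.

k = 1.4657, C = 2.7623

Linearized form: ln q = k·ln r + ln C. From the 5 transformed points,
Over the data: Σln r = 7.0211, Σ(ln r)² = 12.6227, Σln q = 15.3713, Σln r·ln q = 25.6353.
Normal system: [[12.6227, 7.0211]; [7.0211, 5]]·[k, ln C]ᵀ = [25.6353, 15.3713]ᵀ.
Δ = 12.6227·5 − (7.0211)² = 13.8181; k = (25.6353·5 − 7.0211·15.3713)/13.8181 = 1.46571, ln C = (12.6227·15.3713 − 7.0211·25.6353)/13.8181 = 1.01608, so C = exp(1.01608) = 2.76233.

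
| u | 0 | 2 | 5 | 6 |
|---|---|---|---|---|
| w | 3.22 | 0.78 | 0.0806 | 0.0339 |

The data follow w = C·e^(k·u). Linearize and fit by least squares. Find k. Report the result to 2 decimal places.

k = -0.76

Linearized form: ln w = k·u + ln C. From the 4 transformed points,
Σu = 13.0000, Σ(u)² = 65.0000, Σln w = -4.9817, Σu·ln w = -33.3942.
Equations: 65.0000·k + 13.0000·ln C = -33.3942;  13.0000·k + 4·ln C = -4.9817.
Slope k = (n·Σu·ln w − Σu·Σln w)/(n·Σ(u)² − (Σu)²) = (4·-33.3942 − 13.0000·-4.9817)/91.0000 = -0.75621; ln C = (Σln w − k·Σu)/n = 1.21227.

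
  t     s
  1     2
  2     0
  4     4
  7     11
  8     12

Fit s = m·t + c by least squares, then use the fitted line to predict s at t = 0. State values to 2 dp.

ŝ = -1.70

Setting ∂/∂m … = 0 gives: 134·m + 22·c = 191;  22·m + 5·c = 29.
det = 134·5 − 22² = 186.
m = (191·5 − 22·29)/186 = 317/186; c = (134·29 − 22·191)/186 = -158/93.
At t = 0: ŝ = (317/186)·(0) + (-158/93)·(1) = -158/93.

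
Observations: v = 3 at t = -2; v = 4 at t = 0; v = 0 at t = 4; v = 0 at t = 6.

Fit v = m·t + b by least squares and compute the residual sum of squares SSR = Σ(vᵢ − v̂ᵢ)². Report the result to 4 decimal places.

The normal equations are: 56·m + 8·b = -6;  8·m + 4·b = 7.
(Σt·t = 56, Σt = 8, Σ1 = 4, Σt·v = -6, Σv = 7.)
det = 56·4 − 8² = 160.
m = ((-6)·4 − 8·7)/160 = -1/2; b = (56·7 − 8·(-6))/160 = 11/4.
Residuals: -3/4, 5/4, -3/4, 1/4; SSR = 11/4.

SSR = 2.7500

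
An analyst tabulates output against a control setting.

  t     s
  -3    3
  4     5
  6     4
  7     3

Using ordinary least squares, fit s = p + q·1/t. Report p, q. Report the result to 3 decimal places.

The normal equations are: 4·p + (19/84)·q = 15;  (19/84)·p + (1565/7056)·q = 113/84.
Δ = 4·(1565/7056) − (19/84)² = 5899/7056.
p = (15·(1565/7056) − (19/84)·(113/84))/(5899/7056) = 21328/5899; q = (4·(113/84) − (19/84)·15)/(5899/7056) = 14028/5899.

p = 3.616, q = 2.378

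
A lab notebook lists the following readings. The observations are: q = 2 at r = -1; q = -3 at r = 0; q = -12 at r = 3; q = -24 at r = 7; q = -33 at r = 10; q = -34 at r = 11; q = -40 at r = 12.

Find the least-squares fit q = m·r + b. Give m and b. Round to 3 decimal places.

m = -3.058, b = -2.223

With design matrix X, XᵀX = [[424, 42]; [42, 7]] and Xᵀq = [-1390, -144]ᵀ.
Eliminating b: 7·(row 1) − 42·(row 2) gives 1204·m = 7·(-1390) − 42·(-144) = -3682, so m = -263/86.
Then b = ((-144) − 42·(-263/86))/7 = -669/301.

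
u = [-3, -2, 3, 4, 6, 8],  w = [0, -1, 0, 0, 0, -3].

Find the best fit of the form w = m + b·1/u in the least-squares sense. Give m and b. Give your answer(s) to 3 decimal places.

m = -0.669, b = 0.264

Compute the Gram sums: Σ1 = 6, Σ1/u = 1/24, Σ1/u·1/u = 37/64.
And Σw = -4, Σ1/u·w = 1/8.
MᵀM·[m, b]ᵀ = Mᵀw becomes [[6, 1/24]; [1/24, 37/64]]·[m, b]ᵀ = [-4, 1/8]ᵀ.
Eliminating b: (37/64)·(row 1) − (1/24)·(row 2) gives (1997/576)·m = (37/64)·(-4) − (1/24)·(1/8) = -445/192, so m = -1335/1997.
Then b = ((1/8) − (1/24)·(-1335/1997))/(37/64) = 528/1997.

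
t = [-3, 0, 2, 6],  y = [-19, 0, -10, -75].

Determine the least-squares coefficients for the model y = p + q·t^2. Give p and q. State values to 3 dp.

p = -0.704, q = -2.065

Normal-equation sums: Σ1 = 4, Σt^2 = 49, Σt^2·t^2 = 1393.
Moment sums: Σy = -104, Σt^2·y = -2911.
Δ = 4·1393 − 49² = 3171.
p = ((-104)·1393 − 49·(-2911))/3171 = -319/453; q = (4·(-2911) − 49·(-104))/3171 = -6548/3171.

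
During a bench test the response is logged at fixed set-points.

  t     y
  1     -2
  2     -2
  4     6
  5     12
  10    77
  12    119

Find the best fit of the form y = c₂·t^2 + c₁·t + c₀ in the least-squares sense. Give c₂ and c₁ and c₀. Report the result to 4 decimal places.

c₂ = 1.0649, c₁ = -2.8758, c₀ = -0.1739

The normal system MᵀM·[c₂, c₁, c₀]ᵀ = Mᵀy is [[31634, 2926, 290]; [2926, 290, 34]; [290, 34, 6]]·[c₂, c₁, c₀]ᵀ = [25222, 2276, 210]ᵀ.
Solving the 3×3 system (Gaussian elimination) gives c₂ = 4627/4345, c₁ = -24991/8690, c₀ = -1511/8690.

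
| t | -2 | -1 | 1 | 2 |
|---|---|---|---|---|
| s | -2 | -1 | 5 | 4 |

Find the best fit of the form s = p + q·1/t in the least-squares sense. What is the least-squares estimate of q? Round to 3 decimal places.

q = 3.600

Setting ∂/∂p … = 0 gives: 4·p + 0·q = 6;  0·p + (5/2)·q = 9.
(Σ1 = 4, Σ1/t = 0, Σ1/t·1/t = 5/2, Σs = 6, Σ1/t·s = 9.)
det = 4·(5/2) − 0² = 10.
p = (6·(5/2) − 0·9)/10 = 3/2; q = (4·9 − 0·6)/10 = 18/5.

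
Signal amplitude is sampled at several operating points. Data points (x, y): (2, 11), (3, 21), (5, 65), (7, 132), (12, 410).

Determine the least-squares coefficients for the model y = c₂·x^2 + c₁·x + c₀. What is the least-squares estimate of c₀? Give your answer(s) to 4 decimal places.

c₀ = 5.4374

From the data, Σx^2·x^2 = 23859, Σx^2·x = 2231, Σx^2 = 231, Σx·x = 231, Σx = 29, Σ1 = 5.
And Σx^2·y = 67366, Σx·y = 6254, Σy = 639.
So MᵀM·[c₂, c₁, c₀]ᵀ = Mᵀy: [[23859, 2231, 231]; [2231, 231, 29]; [231, 29, 5]]·[c₂, c₁, c₀]ᵀ = [67366, 6254, 639]ᵀ.
Row-reducing yields c₂ = 265041/84734, c₁ = -323555/84734, c₀ = 230365/42367.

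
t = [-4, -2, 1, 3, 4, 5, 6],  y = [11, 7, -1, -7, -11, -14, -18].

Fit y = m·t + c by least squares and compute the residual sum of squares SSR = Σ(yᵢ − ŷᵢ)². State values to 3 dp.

Entries of AᵀA: Σt·t = 107, Σt = 13, Σ1 = 7.
And Σt·y = -302, Σy = -33.
So AᵀA·[m, c]ᵀ = Aᵀy: [[107, 13]; [13, 7]]·[m, c]ᵀ = [-302, -33]ᵀ.
Eliminating c: 7·(row 1) − 13·(row 2) gives 580·m = 7·(-302) − 13·(-33) = -1685, so m = -337/116.
Then c = ((-33) − 13·(-337/116))/7 = 79/116.
Residuals: -151/116, 59/116, 71/58, 30/29, -7/116, -9/58, -5/4; SSR = 709/116.

SSR = 6.112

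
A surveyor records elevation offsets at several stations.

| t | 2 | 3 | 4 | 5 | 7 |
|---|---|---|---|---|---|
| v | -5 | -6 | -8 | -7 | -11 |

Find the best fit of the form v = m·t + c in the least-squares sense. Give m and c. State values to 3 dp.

m = -1.122, c = -2.689

Forming AᵀA = [[103, 21]; [21, 5]] and Aᵀv = [-172, -37]ᵀ gives AᵀA·[m, c]ᵀ = Aᵀv.
Eliminating c: 5·(row 1) − 21·(row 2) gives 74·m = 5·(-172) − 21·(-37) = -83, so m = -83/74.
Then c = ((-37) − 21·(-83/74))/5 = -199/74.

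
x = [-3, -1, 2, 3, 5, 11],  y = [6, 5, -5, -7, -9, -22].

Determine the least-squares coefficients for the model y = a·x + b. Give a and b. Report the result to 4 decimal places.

Compute the Gram sums: Σx·x = 169, Σx = 17, Σ1 = 6.
And Σx·y = -341, Σy = -32.
Δ = 169·6 − 17² = 725.
a = ((-341)·6 − 17·(-32))/725 = -1502/725; b = (169·(-32) − 17·(-341))/725 = 389/725.

a = -2.0717, b = 0.5366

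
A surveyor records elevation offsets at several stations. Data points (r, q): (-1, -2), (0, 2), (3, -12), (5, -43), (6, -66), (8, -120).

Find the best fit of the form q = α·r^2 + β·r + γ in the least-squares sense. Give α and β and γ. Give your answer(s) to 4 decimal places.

Forming XᵀX = [[6099, 879, 135]; [879, 135, 21]; [135, 21, 6]] and Xᵀq = [-11241, -1605, -241]ᵀ gives XᵀX·[α, β, γ]ᵀ = Xᵀq.
Row-reducing yields α = -503/240, β = 353/240, γ = 221/120.

α = -2.0958, β = 1.4708, γ = 1.8417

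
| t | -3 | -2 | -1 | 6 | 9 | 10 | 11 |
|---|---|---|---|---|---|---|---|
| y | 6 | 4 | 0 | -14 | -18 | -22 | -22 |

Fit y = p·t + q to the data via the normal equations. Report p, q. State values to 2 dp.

p = -2.02, q = -0.77

Normal-equation sums: Σt·t = 352, Σt = 30, Σ1 = 7.
And Σt·y = -734, Σy = -66.
Eliminating q: 7·(row 1) − 30·(row 2) gives 1564·p = 7·(-734) − 30·(-66) = -3158, so p = -1579/782.
Then q = ((-66) − 30·(-1579/782))/7 = -303/391.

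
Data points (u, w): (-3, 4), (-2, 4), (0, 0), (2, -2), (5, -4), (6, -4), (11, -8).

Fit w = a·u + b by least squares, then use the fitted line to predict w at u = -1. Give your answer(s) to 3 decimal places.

ŵ = 1.818

Entries of MᵀM: Σu·u = 199, Σu = 19, Σ1 = 7.
And Σu·w = -156, Σw = -10.
Normal equations: [[199, 19]; [19, 7]]·[a, b]ᵀ = [-156, -10]ᵀ.
Eliminating b: 7·(row 1) − 19·(row 2) gives 1032·a = 7·(-156) − 19·(-10) = -902, so a = -451/516.
Then b = ((-10) − 19·(-451/516))/7 = 487/516.
At u = -1: ŵ = (-451/516)·(-1) + (487/516)·(1) = 469/258.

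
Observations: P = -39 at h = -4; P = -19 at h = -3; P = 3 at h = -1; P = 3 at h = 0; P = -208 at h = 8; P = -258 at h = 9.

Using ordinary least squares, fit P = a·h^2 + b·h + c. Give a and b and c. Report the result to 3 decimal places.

a = -3.049, b = -1.761, c = 3.219

Compute the Gram sums: Σh^2·h^2 = 10995, Σh^2·h = 1149, Σh^2 = 171, Σh·h = 171, Σh = 9, Σ1 = 6.
Moment sums: Σh^2·P = -35002, Σh·P = -3776, ΣP = -518.
Normal equations: [[10995, 1149, 171]; [1149, 171, 9]; [171, 9, 6]]·[a, b, c]ᵀ = [-35002, -3776, -518]ᵀ.
Inverting the 3×3 Gram matrix, [a, b, c]ᵀ = [-4867/1596, -14051/7980, 6421/1995]ᵀ.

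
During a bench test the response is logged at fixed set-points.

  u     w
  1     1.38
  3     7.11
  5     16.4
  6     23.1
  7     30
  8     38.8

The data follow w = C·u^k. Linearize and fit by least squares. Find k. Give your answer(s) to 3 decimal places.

Linearized form: ln w = k·ln u + ln C. From the 6 transformed points,
Σln u = 8.5252, Σ(ln u)² = 15.1183, Σln w = 15.2803, Σln u·ln w = 26.5087.
Equations: 15.1183·k + 8.5252·ln C = 26.5087;  8.5252·k + 6·ln C = 15.2803.
Solving (det = 18.0313): k = 1.59639, ln C = 0.27847.

k = 1.596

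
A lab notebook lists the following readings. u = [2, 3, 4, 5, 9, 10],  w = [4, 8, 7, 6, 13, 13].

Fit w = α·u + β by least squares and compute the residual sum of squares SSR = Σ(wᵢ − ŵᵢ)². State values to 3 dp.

SSR = 9.832

Forming AᵀA = [[235, 33]; [33, 6]] and Aᵀw = [337, 51]ᵀ gives AᵀA·[α, β]ᵀ = Aᵀw.
Determinant 235·6 − 33² = 321.
α = (337·6 − 33·51)/321 = 113/107; β = (235·51 − 33·337)/321 = 288/107.
Residuals: -86/107, 229/107, 9/107, -211/107, 86/107, -27/107; SSR = 1052/107.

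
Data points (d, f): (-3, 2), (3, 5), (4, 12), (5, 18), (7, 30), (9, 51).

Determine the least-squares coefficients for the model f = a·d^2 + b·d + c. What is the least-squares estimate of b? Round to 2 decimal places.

b = 0.74

XᵀX·[a, b, c]ᵀ = Xᵀf reads: 10005·a + 1261·b + 189·c = 6306;  1261·a + 189·b + 25·c = 816;  189·a + 25·b + 6·c = 118.
Solving the 3×3 system (Gaussian elimination) gives a = 39637/71700, b = 17629/23900, c = -14707/17925.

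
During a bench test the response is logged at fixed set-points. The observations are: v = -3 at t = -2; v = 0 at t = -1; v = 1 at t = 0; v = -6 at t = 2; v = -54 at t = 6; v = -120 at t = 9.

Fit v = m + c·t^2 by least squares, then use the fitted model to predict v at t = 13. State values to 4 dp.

v̂ = -252.6720

Normal-equation sums: Σ1 = 6, Σt^2 = 126, Σt^2·t^2 = 7890.
For Xᵀv: Σv = -182, Σt^2·v = -11700.
Determinant 6·7890 − 126² = 31464.
m = ((-182)·7890 − 126·(-11700))/31464 = 3185/2622; c = (6·(-11700) − 126·(-182))/31464 = -1313/874.
At t = 13: v̂ = (3185/2622)·(1) + (-1313/874)·(169) = -331253/1311.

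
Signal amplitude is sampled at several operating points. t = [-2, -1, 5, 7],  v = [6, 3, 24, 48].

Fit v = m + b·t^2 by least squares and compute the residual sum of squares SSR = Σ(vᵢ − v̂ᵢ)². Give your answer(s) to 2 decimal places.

SSR = 1.78

Sums needed: Σ1 = 4, Σt^2 = 79, Σt^2·t^2 = 3043.
For Xᵀv: Σv = 81, Σt^2·v = 2979.
XᵀX·[m, b]ᵀ = Xᵀv becomes [[4, 79]; [79, 3043]]·[m, b]ᵀ = [81, 2979]ᵀ.
det = 4·3043 − 79² = 5931.
m = (81·3043 − 79·2979)/5931 = 1238/659; b = (4·2979 − 79·81)/5931 = 613/659.
Residuals: 264/659, 126/659, -747/659, 357/659; SSR = 1170/659.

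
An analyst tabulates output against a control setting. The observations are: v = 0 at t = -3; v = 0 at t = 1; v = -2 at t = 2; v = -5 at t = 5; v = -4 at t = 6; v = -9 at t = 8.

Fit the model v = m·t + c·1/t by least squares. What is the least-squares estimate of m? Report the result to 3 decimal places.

m = -0.958

Normal-equation sums: Σt·t = 139, Σt·1/t = 6, Σ1/t·1/t = 20801/14400.
And Σt·v = -125, Σ1/t·v = -91/24.
AᵀA·[m, c]ᵀ = Aᵀv becomes [[139, 6]; [6, 20801/14400]]·[m, c]ᵀ = [-125, -91/24]ᵀ.
det = 139·(20801/14400) − 6² = 2372939/14400.
m = ((-125)·(20801/14400) − 6·(-91/24))/(2372939/14400) = -2272525/2372939; c = (139·(-91/24) − 6·(-125))/(2372939/14400) = 3210600/2372939.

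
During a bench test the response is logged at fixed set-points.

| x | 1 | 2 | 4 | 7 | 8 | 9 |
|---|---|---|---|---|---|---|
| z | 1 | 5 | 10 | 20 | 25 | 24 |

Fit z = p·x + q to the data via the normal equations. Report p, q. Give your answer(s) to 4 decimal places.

p = 3.0608, q = -1.6474

The normal equations are: 215·p + 31·q = 607;  31·p + 6·q = 85.
(Σx·x = 215, Σx = 31, Σ1 = 6, Σx·z = 607, Σz = 85.)
Determinant 215·6 − 31² = 329.
p = (607·6 − 31·85)/329 = 1007/329; q = (215·85 − 31·607)/329 = -542/329.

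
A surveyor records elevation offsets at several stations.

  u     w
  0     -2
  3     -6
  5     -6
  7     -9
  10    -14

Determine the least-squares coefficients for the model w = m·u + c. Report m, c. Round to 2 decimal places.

Forming XᵀX = [[183, 25]; [25, 5]] and Xᵀw = [-251, -37]ᵀ gives XᵀX·[m, c]ᵀ = Xᵀw.
det = 183·5 − 25² = 290.
m = ((-251)·5 − 25·(-37))/290 = -33/29; c = (183·(-37) − 25·(-251))/290 = -248/145.

m = -1.14, c = -1.71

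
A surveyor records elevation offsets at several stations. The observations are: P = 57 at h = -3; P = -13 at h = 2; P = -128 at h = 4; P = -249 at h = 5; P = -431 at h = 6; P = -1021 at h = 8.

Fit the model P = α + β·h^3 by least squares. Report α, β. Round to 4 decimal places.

MᵀM·[α, β]ᵀ = MᵀP reads: 6·α + 898·β = -1785;  898·α + 329314·β = -656808.
det = 6·329314 − 898² = 1169480.
α = ((-1785)·329314 − 898·(-656808))/1169480 = 994047/584740; β = (6·(-656808) − 898·(-1785))/1169480 = -1168959/584740.

α = 1.7000, β = -1.9991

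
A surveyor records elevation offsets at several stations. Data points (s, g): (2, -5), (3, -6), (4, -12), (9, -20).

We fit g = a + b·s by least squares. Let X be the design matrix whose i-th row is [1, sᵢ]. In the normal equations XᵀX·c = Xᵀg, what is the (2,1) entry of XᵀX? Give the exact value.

18

Row 2 ↔ basis s, column 1 ↔ basis 1, so (XᵀX)_{2,1} = Σᵢ s = (2)·(1) + (3)·(1) + (4)·(1) + (9)·(1) = 18.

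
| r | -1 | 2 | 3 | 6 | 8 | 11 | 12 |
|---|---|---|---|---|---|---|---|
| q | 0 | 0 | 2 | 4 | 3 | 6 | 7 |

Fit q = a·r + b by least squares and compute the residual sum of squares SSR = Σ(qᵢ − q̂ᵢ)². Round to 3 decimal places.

Forming MᵀM = [[379, 41]; [41, 7]] and Mᵀq = [204, 22]ᵀ gives MᵀM·[a, b]ᵀ = Mᵀq.
Determinant 379·7 − 41² = 972.
a = (204·7 − 41·22)/972 = 263/486; b = (379·22 − 41·204)/972 = -13/486.
Residuals: 46/81, -19/18, 98/243, 379/486, -211/162, 2/27, 259/486; SSR = 1019/243.

SSR = 4.193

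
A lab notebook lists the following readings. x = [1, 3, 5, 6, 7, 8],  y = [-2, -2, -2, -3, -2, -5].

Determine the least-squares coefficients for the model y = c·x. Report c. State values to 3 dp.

c = -0.489

Forming AᵀA = [[184]] and Aᵀy = [-90]ᵀ gives AᵀA·[c]ᵀ = Aᵀy.
Hence c = -90 / 184 ≈ -0.48913.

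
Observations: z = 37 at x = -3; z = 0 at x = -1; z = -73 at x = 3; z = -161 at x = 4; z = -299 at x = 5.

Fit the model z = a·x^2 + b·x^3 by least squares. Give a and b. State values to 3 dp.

Compute the Gram sums: Σx^2·x^2 = 1044, Σx^2·x^3 = 4148, Σx^3·x^3 = 21180.
For Mᵀz: Σx^2·z = -10375, Σx^3·z = -50649.
So MᵀM·[a, b]ᵀ = Mᵀz: [[1044, 4148]; [4148, 21180]]·[a, b]ᵀ = [-10375, -50649]ᵀ.
Eliminating b: 21180·(row 1) − 4148·(row 2) gives 4906016·a = 21180·(-10375) − 4148·(-50649) = -9650448, so a = -603153/306626.
Then b = ((-50649) − 4148·(-603153/306626))/21180 = -1230257/613252.

a = -1.967, b = -2.006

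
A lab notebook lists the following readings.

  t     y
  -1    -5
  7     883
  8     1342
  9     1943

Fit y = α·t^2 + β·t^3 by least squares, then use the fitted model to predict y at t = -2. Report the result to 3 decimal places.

The normal system AᵀA·[α, β]ᵀ = Aᵀy is [[13059, 108623]; [108623, 911235]]·[α, β]ᵀ = [286533, 2406425]ᵀ.
Δ = 13059·911235 − 108623² = 100861736.
α = (286533·911235 − 108623·2406425)/100861736 = -36775565/12607717; β = (13059·2406425 − 108623·286533)/100861736 = 37678752/12607717.
At t = -2: ŷ = (-36775565/12607717)·(4) + (37678752/12607717)·(-8) = -448532276/12607717.

ŷ = -35.576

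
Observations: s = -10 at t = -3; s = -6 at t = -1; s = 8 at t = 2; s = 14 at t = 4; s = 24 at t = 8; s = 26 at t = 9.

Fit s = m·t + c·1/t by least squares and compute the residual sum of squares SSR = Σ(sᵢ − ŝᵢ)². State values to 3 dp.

Compute the Gram sums: Σt·t = 175, Σt·1/t = 6, Σ1/t·1/t = 7525/5184.
Moment sums: Σt·s = 534, Σ1/t·s = 409/18.
Normal equations: [[175, 6]; [6, 7525/5184]]·[m, c]ᵀ = [534, 409/18]ᵀ.
Δ = 175·(7525/5184) − 6² = 1130251/5184.
m = (534·(7525/5184) − 6·(409/18))/(1130251/5184) = 3311598/1130251; c = (175·(409/18) − 6·534)/(1130251/5184) = 4004064/1130251.
Residuals: -33028/1130251, 534156/1130251, 416780/1130251, 1576106/1130251, 132732/1130251, -862752/1130251; SSR = 3279084/1130251.

SSR = 2.901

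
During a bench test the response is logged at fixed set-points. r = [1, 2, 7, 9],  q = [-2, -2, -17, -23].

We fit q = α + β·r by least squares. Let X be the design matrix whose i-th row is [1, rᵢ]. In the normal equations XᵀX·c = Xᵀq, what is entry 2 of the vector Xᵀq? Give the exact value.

-332

Entry 2 ↔ basis r, so (Xᵀq)_{2} = Σᵢ (r)·qᵢ = (1)·(-2) + (2)·(-2) + (7)·(-17) + (9)·(-23) = -332.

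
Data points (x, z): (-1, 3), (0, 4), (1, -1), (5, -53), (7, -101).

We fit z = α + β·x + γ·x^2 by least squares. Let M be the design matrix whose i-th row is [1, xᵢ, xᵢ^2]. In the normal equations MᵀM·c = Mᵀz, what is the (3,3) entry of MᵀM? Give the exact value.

3028

Row 3 ↔ basis x^2, column 3 ↔ basis x^2, so (MᵀM)_{3,3} = Σᵢ (x^2)·(x^2) = (1)·(1) + (0)·(0) + (1)·(1) + (25)·(25) + (49)·(49) = 3028.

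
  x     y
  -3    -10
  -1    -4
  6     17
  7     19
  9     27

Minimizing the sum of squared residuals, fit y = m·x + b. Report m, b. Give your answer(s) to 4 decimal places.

m = 3.0180, b = -1.0647

Normal-equation sums: Σx·x = 176, Σx = 18, Σ1 = 5.
Moment sums: Σx·y = 512, Σy = 49.
det = 176·5 − 18² = 556.
m = (512·5 − 18·49)/556 = 839/278; b = (176·49 − 18·512)/556 = -148/139.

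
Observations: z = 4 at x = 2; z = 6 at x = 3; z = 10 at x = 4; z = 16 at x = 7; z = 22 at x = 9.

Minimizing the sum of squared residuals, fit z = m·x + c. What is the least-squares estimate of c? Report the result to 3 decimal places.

From the data, Σx·x = 159, Σx = 25, Σ1 = 5.
For Aᵀz: Σx·z = 376, Σz = 58.
So AᵀA·[m, c]ᵀ = Aᵀz: [[159, 25]; [25, 5]]·[m, c]ᵀ = [376, 58]ᵀ.
Eliminating c: 5·(row 1) − 25·(row 2) gives 170·m = 5·376 − 25·58 = 430, so m = 43/17.
Then c = (58 − 25·(43/17))/5 = -89/85.

c = -1.047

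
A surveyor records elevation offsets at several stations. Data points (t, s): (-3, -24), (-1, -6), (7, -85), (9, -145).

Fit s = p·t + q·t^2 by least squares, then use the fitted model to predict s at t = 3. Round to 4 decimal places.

ŝ = -12.0068

Sums needed: Σt·t = 140, Σt·t^2 = 1044, Σt^2·t^2 = 9044.
For Mᵀs: Σt·s = -1822, Σt^2·s = -16132.
det = 140·9044 − 1044² = 176224.
p = ((-1822)·9044 − 1044·(-16132))/176224 = 45455/22028; q = (140·(-16132) − 1044·(-1822))/176224 = -44539/22028.
At t = 3: ŝ = (45455/22028)·(3) + (-44539/22028)·(9) = -132243/11014.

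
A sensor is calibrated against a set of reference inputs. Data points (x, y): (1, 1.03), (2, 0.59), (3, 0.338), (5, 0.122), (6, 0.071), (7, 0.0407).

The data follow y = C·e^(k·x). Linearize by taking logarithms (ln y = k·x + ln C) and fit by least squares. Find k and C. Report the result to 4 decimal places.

k = -0.5338, C = 1.7271

Let Y = ln y. Fitting Y = k·x + ln C by least squares:
Σx = 24.0000, Σ(x)² = 124.0000, Σln y = -9.5331, Σx·ln y = -53.0796.
Equations: 124.0000·k + 24.0000·ln C = -53.0796;  24.0000·k + 6·ln C = -9.5331.
Solving (det = 168.0000): k = -0.53383, ln C = 0.54646, so C = exp(0.54646) = 1.72712.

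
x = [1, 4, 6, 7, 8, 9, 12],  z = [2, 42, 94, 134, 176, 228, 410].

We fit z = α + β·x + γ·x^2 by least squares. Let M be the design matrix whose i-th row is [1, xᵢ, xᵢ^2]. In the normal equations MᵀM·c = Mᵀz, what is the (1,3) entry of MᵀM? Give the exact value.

Row 1 ↔ basis 1, column 3 ↔ basis x^2, so (MᵀM)_{1,3} = Σᵢ x^2 = (1)·(1) + (1)·(16) + (1)·(36) + (1)·(49) + (1)·(64) + (1)·(81) + (1)·(144) = 391.

391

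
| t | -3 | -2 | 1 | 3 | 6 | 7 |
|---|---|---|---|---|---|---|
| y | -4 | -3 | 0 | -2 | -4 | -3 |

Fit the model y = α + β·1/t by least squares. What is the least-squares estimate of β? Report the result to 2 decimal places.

Entries of AᵀA: Σ1 = 6, Σ1/t = 17/21, Σ1/t·1/t = 149/98.
For Aᵀy: Σy = -16, Σ1/t·y = 15/14.
AᵀA·[α, β]ᵀ = Aᵀy becomes [[6, 17/21]; [17/21, 149/98]]·[α, β]ᵀ = [-16, 15/14]ᵀ.
Δ = 6·(149/98) − (17/21)² = 3734/441.
α = ((-16)·(149/98) − (17/21)·(15/14))/(3734/441) = -22221/7468; β = (6·(15/14) − (17/21)·(-16))/(3734/441) = 8547/3734.

β = 2.29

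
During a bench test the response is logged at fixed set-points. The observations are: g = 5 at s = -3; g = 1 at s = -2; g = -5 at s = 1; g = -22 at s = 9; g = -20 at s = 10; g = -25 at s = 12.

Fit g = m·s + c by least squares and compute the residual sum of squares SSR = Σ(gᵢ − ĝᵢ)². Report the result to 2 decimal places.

SSR = 11.34

Sums needed: Σs·s = 339, Σs = 27, Σ1 = 6.
Moment sums: Σs·g = -720, Σg = -66.
Normal equations: [[339, 27]; [27, 6]]·[m, c]ᵀ = [-720, -66]ᵀ.
Eliminating c: 6·(row 1) − 27·(row 2) gives 1305·m = 6·(-720) − 27·(-66) = -2538, so m = -282/145.
Then c = ((-66) − 27·(-282/145))/6 = -326/145.
Residuals: 41/29, -93/145, -117/145, -326/145, 246/145, 17/29; SSR = 1644/145.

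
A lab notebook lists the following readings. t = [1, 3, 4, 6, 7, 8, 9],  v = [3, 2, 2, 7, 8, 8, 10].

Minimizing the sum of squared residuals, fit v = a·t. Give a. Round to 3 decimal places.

a = 1.051

The normal system AᵀA·[a]ᵀ = Aᵀv is [[256]]·[a]ᵀ = [269]ᵀ.
Hence a = 269 / 256 ≈ 1.05078.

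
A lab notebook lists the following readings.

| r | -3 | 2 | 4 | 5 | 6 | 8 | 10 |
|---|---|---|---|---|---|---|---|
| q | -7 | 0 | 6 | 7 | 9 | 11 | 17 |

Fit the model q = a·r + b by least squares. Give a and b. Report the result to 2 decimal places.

Entries of XᵀX: Σr·r = 254, Σr = 32, Σ1 = 7.
For Xᵀq: Σr·q = 392, Σq = 43.
Normal equations: [[254, 32]; [32, 7]]·[a, b]ᵀ = [392, 43]ᵀ.
det = 254·7 − 32² = 754.
a = (392·7 − 32·43)/754 = 684/377; b = (254·43 − 32·392)/754 = -811/377.

a = 1.81, b = -2.15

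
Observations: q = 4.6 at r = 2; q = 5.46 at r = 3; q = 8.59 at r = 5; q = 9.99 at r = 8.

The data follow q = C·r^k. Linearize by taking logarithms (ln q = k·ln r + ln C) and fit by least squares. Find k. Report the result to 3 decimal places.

k = 0.598

Taking logs, ln q = k·ln r + ln C, so regress ln q on ln r.
Over the data: Σln r = 5.4806, Σ(ln r)² = 8.6018, Σln q = 7.6757, Σln r·ln q = 11.1699.
Normal system: [[8.6018, 5.4806]; [5.4806, 4]]·[k, ln C]ᵀ = [11.1699, 7.6757]ᵀ.
Δ = 8.6018·4 − (5.4806)² = 4.3697; k = (11.1699·4 − 5.4806·7.6757)/4.3697 = 0.59773, ln C = (8.6018·7.6757 − 5.4806·11.1699)/4.3697 = 1.09994.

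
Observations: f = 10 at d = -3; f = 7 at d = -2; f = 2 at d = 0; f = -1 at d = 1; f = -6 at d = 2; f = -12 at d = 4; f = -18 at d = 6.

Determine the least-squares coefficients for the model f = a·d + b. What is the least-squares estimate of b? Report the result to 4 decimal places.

Setting ∂/∂a … = 0 gives: 70·a + 8·b = -213;  8·a + 7·b = -18.
det = 70·7 − 8² = 426.
a = ((-213)·7 − 8·(-18))/426 = -449/142; b = (70·(-18) − 8·(-213))/426 = 74/71.

b = 1.0423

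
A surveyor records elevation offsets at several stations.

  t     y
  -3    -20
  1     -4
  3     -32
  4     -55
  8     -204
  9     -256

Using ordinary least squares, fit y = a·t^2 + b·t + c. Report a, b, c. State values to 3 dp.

a = -2.944, b = -2.019, c = 0.554

XᵀX·[a, b, c]ᵀ = Xᵀy reads: 11076·a + 1306·b + 180·c = -35144;  1306·a + 180·b + 22·c = -4196;  180·a + 22·b + 6·c = -571.
Solving the 3×3 system (Gaussian elimination) gives a = -25877/8790, b = -2958/1465, c = 4871/8790.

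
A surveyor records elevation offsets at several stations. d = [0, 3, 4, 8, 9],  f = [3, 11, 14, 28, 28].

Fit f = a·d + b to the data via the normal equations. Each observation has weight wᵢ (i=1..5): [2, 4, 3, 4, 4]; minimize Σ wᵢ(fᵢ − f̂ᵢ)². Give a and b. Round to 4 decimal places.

a = 2.9731, b = 2.4986

Setting ∂/∂a … = 0 gives: 664·a + 92·b = 2204;  92·a + 17·b = 316.
Δ = 664·17 − 92² = 2824.
a = (2204·17 − 92·316)/2824 = 2099/706; b = (664·316 − 92·2204)/2824 = 882/353.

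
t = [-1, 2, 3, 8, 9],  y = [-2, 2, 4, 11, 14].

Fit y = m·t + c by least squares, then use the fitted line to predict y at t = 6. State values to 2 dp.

ŷ = 8.60

Compute the Gram sums: Σt·t = 159, Σt = 21, Σ1 = 5.
Moment sums: Σt·y = 232, Σy = 29.
Δ = 159·5 − 21² = 354.
m = (232·5 − 21·29)/354 = 551/354; c = (159·29 − 21·232)/354 = -87/118.
At t = 6: ŷ = (551/354)·(6) + (-87/118)·(1) = 1015/118.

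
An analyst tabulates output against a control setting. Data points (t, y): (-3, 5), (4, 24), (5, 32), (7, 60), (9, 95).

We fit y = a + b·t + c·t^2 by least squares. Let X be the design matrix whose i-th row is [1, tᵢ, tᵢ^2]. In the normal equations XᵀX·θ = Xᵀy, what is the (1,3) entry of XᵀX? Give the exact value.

180

Row 1 ↔ basis 1, column 3 ↔ basis t^2, so (XᵀX)_{1,3} = Σᵢ t^2 = (1)·(9) + (1)·(16) + (1)·(25) + (1)·(49) + (1)·(81) = 180.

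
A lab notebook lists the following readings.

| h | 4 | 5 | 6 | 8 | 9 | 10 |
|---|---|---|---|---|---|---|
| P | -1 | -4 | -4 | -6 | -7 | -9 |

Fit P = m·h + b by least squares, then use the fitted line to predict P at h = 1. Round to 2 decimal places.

MᵀM·[m, b]ᵀ = MᵀP reads: 322·m + 42·b = -249;  42·m + 6·b = -31.
(Σh·h = 322, Σh = 42, Σ1 = 6, Σh·P = -249, ΣP = -31.)
det = 322·6 − 42² = 168.
m = ((-249)·6 − 42·(-31))/168 = -8/7; b = (322·(-31) − 42·(-249))/168 = 17/6.
At h = 1: P̂ = (-8/7)·(1) + (17/6)·(1) = 71/42.

P̂ = 1.69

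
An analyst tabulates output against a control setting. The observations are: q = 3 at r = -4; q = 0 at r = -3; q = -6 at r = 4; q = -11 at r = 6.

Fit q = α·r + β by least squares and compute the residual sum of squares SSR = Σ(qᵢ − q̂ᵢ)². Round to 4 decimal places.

SSR = 4.9967

The normal system MᵀM·[α, β]ᵀ = Mᵀq is [[77, 3]; [3, 4]]·[α, β]ᵀ = [-102, -14]ᵀ.
Determinant 77·4 − 3² = 299.
α = ((-102)·4 − 3·(-14))/299 = -366/299; β = (77·(-14) − 3·(-102))/299 = -772/299.
Residuals: 205/299, -326/299, 34/23, -321/299; SSR = 1494/299.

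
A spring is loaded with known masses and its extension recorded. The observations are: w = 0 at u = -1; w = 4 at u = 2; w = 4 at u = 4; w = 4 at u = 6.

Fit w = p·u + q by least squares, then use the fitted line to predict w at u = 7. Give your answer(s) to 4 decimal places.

ŵ = 5.3832

The normal equations are: 57·p + 11·q = 48;  11·p + 4·q = 12.
(Σu·u = 57, Σu = 11, Σ1 = 4, Σu·w = 48, Σw = 12.)
Eliminating q: 4·(row 1) − 11·(row 2) gives 107·p = 4·48 − 11·12 = 60, so p = 60/107.
Then q = (12 − 11·(60/107))/4 = 156/107.
At u = 7: ŵ = (60/107)·(7) + (156/107)·(1) = 576/107.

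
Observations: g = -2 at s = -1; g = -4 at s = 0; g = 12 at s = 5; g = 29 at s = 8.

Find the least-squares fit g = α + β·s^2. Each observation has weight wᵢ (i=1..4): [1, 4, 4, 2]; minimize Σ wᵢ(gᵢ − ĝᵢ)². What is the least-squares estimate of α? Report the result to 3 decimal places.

XᵀWX·[α, β]ᵀ = XᵀWg reads: 11·α + 229·β = 88;  229·α + 10693·β = 4910.
det = 11·10693 − 229² = 65182.
α = (88·10693 − 229·4910)/65182 = -91703/32591; β = (11·4910 − 229·88)/65182 = 16929/32591.

α = -2.814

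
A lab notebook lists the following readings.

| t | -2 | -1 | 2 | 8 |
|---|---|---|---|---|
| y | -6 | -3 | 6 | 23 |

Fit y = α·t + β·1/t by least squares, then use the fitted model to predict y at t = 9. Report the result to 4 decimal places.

ŷ = 25.9214

Compute the Gram sums: Σt·t = 73, Σt·1/t = 4, Σ1/t·1/t = 97/64.
And Σt·y = 211, Σ1/t·y = 95/8.
XᵀX·[α, β]ᵀ = Xᵀy becomes [[73, 4]; [4, 97/64]]·[α, β]ᵀ = [211, 95/8]ᵀ.
Δ = 73·(97/64) − 4² = 6057/64.
α = (211·(97/64) − 4·(95/8))/(6057/64) = 5809/2019; β = (73·(95/8) − 4·211)/(6057/64) = 488/2019.
At t = 9: ŷ = (5809/2019)·(9) + (488/2019)·(1/9) = 471017/18171.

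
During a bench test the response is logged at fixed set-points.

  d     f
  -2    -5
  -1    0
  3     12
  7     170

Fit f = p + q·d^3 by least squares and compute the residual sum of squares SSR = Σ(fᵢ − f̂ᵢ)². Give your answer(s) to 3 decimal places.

SSR = 2.063

Normal-equation sums: Σ1 = 4, Σd^3 = 361, Σd^3·d^3 = 118443.
For Xᵀf: Σf = 177, Σd^3·f = 58674.
Δ = 4·118443 − 361² = 343451.
p = (177·118443 − 361·58674)/343451 = -12759/20203; q = (4·58674 − 361·177)/343451 = 10047/20203.
Residuals: -7880/20203, 22806/20203, -16074/20203, 1148/20203; SSR = 41672/20203.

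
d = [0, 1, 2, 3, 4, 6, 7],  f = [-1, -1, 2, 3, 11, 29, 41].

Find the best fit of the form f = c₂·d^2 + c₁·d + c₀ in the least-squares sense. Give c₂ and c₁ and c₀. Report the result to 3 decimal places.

Forming XᵀX = [[4051, 659, 115]; [659, 115, 23]; [115, 23, 7]] and Xᵀf = [3263, 517, 84]ᵀ gives XᵀX·[c₂, c₁, c₀]ᵀ = Xᵀf.
Row-reducing yields c₂ = 3785/3612, c₁ = -1637/1204, c₀ = -193/258.

c₂ = 1.048, c₁ = -1.360, c₀ = -0.748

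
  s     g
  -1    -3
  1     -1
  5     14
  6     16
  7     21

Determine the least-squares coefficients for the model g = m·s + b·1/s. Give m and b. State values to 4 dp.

The normal system MᵀM·[m, b]ᵀ = Mᵀg is [[112, 5]; [5, 92089/44100]]·[m, b]ᵀ = [315, 157/15]ᵀ.
Determinant 112·(92089/44100) − 5² = 328981/1575.
m = (315·(92089/44100) − 5·(157/15))/(328981/1575) = 3814305/1315924; b = (112·(157/15) − 5·315)/(328981/1575) = -634305/328981.

m = 2.8986, b = -1.9281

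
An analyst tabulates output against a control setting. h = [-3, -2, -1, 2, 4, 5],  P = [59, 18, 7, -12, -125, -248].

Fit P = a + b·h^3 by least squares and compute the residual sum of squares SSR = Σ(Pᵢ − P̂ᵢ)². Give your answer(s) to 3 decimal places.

From the data, Σ1 = 6, Σh^3 = 161, Σh^3·h^3 = 20579.
Moment sums: ΣP = -301, Σh^3·P = -40840.
Determinant 6·20579 − 161² = 97553.
a = ((-301)·20579 − 161·(-40840))/97553 = 380961/97553; b = (6·(-40840) − 161·(-301))/97553 = -196579/97553.
Residuals: 67033/97553, -197639/97553, 105331/97553, 21035/97553, 5970/97553, -1730/97553; SSR = 565132/97553.

SSR = 5.793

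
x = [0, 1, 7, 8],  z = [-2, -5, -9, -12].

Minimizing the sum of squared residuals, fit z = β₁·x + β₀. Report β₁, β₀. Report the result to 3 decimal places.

β₁ = -1.040, β₀ = -2.840

Normal-equation sums: Σx·x = 114, Σx = 16, Σ1 = 4.
For Mᵀz: Σx·z = -164, Σz = -28.
So MᵀM·[β₁, β₀]ᵀ = Mᵀz: [[114, 16]; [16, 4]]·[β₁, β₀]ᵀ = [-164, -28]ᵀ.
Determinant 114·4 − 16² = 200.
β₁ = ((-164)·4 − 16·(-28))/200 = -26/25; β₀ = (114·(-28) − 16·(-164))/200 = -71/25.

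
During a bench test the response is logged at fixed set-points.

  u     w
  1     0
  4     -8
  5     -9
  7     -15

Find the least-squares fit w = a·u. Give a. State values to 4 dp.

From the data, Σu·u = 91.
And Σu·w = -182.
XᵀX·[a]ᵀ = Xᵀw becomes [[91]]·[a]ᵀ = [-182]ᵀ.
Hence a = -182 / 91 ≈ -2.

a = -2.0000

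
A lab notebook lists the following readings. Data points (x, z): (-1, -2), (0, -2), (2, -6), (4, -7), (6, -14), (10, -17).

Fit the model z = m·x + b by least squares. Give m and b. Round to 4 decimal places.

m = -1.4850, b = -2.8024

Setting ∂/∂m … = 0 gives: 157·m + 21·b = -292;  21·m + 6·b = -48.
det = 157·6 − 21² = 501.
m = ((-292)·6 − 21·(-48))/501 = -248/167; b = (157·(-48) − 21·(-292))/501 = -468/167.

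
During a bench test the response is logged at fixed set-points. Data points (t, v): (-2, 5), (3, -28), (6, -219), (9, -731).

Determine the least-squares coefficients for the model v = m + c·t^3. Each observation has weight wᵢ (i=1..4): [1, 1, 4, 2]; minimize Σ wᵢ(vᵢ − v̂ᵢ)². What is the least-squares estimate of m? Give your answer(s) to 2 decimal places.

From the data, Σwᵢ·1 = 8, Σwᵢ·t^3 = 2341, Σwᵢ·t^3·t^3 = 1250299.
Moment sums: Σwᵢ·v = -2361, Σwᵢ·t^3·v = -1255810.
AᵀWA·[m, c]ᵀ = AᵀWv becomes [[8, 2341]; [2341, 1250299]]·[m, c]ᵀ = [-2361, -1255810]ᵀ.
Eliminating c: 1250299·(row 1) − 2341·(row 2) gives 4522111·m = 1250299·(-2361) − 2341·(-1255810) = -12104729, so m = -12104729/4522111.
Then c = ((-1255810) − 2341·(-12104729/4522111))/1250299 = -4519379/4522111.

m = -2.68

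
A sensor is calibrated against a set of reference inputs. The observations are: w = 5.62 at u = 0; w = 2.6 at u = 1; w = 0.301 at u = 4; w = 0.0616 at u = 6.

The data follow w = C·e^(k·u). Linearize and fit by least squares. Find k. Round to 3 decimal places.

Let Y = ln w. Fitting Y = k·u + ln C by least squares:
Σu = 11.0000, Σ(u)² = 53.0000, Σln w = -1.3059, Σu·ln w = -20.5696.
Equations: 53.0000·k + 11.0000·ln C = -20.5696;  11.0000·k + 4·ln C = -1.3059.
Δ = 53.0000·4 − (11.0000)² = 91.0000; k = (-20.5696·4 − 11.0000·-1.3059)/91.0000 = -0.74630, ln C = (53.0000·-1.3059 − 11.0000·-20.5696)/91.0000 = 1.72586.

k = -0.746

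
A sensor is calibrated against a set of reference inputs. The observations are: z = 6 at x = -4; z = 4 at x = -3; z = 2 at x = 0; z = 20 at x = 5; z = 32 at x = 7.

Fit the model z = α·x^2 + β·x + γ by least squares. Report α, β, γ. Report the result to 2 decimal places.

From the data, Σx^2·x^2 = 3363, Σx^2·x = 377, Σx^2 = 99, Σx·x = 99, Σx = 5, Σ1 = 5.
Right-hand side: Σx^2·z = 2200, Σx·z = 288, Σz = 64.
Solving the 3×3 system (Gaussian elimination) gives α = 7941/17056, β = 17159/17056, γ = 21963/8528.

α = 0.47, β = 1.01, γ = 2.58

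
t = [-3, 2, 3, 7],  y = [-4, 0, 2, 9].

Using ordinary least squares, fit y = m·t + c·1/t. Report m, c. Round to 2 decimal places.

With design matrix A, AᵀA = [[71, 4]; [4, 869/1764]] and Aᵀy = [81, 23/7]ᵀ.
Δ = 71·(869/1764) − 4² = 33475/1764.
m = (81·(869/1764) − 4·(23/7))/(33475/1764) = 9441/6695; c = (71·(23/7) − 4·81)/(33475/1764) = -32004/6695.

m = 1.41, c = -4.78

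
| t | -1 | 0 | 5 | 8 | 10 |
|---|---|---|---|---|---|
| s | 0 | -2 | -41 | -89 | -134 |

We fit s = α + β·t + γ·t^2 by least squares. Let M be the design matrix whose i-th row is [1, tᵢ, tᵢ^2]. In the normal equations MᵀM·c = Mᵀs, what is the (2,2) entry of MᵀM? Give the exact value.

190

Row 2 ↔ basis t, column 2 ↔ basis t, so (MᵀM)_{2,2} = Σᵢ (t)·(t) = (-1)·(-1) + (0)·(0) + (5)·(5) + (8)·(8) + (10)·(10) = 190.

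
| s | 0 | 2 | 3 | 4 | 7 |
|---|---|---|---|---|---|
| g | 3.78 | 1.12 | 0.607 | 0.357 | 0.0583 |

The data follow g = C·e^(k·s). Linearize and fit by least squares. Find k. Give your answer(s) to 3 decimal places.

k = -0.594

Let Y = ln g. Fitting Y = k·s + ln C by least squares:
AᵀA = [[78.0000, 16.0000]; [16.0000, 5]], rhs = [-25.2862, -2.9283]ᵀ  (here Σs = 16.0000, Σ(s)² = 78.0000, Σln g = -2.9283, Σs·ln g = -25.2862).
Slope k = (n·Σs·ln g − Σs·Σln g)/(n·Σ(s)² − (Σs)²) = (5·-25.2862 − 16.0000·-2.9283)/134.0000 = -0.59386; ln C = (Σln g − k·Σs)/n = 1.31468.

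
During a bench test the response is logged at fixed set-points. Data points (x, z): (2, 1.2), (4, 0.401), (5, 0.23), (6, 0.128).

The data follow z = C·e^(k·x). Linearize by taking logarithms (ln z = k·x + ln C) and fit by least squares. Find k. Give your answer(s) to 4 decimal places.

With ln zᵢ as the transformed response and xᵢ as the regressor:
XᵀX = [[81.0000, 17.0000]; [17.0000, 4]], rhs = [-22.9733, -4.2569]ᵀ  (here Σx = 17.0000, Σ(x)² = 81.0000, Σln z = -4.2569, Σx·ln z = -22.9733).
Solving (det = 35.0000): k = -0.55789, ln C = 1.30682.

k = -0.5579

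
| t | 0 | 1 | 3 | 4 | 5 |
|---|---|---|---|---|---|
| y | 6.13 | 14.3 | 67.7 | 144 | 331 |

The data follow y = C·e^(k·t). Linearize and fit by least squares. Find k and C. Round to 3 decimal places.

k = 0.791, C = 6.275

Let Y = ln y. Fitting Y = k·t + ln C by least squares:
AᵀA = [[51.0000, 13.0000]; [13.0000, 5]], rhs = [64.1954, 19.4605]ᵀ  (here Σt = 13.0000, Σ(t)² = 51.0000, Σln y = 19.4605, Σt·ln y = 64.1954).
Solving (det = 86.0000): k = 0.79059, ln C = 1.83656, so C = exp(1.83656) = 6.27493.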